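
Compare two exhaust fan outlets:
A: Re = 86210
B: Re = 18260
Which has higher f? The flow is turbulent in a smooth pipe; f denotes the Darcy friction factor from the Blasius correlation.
f(A) = 0.01844, f(B) = 0.02718. Answer: B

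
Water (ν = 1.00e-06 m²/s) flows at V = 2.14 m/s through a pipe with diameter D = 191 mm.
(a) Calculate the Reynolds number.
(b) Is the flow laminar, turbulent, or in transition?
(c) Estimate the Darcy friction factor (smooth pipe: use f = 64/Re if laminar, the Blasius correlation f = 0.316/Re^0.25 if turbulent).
(a) Re = V·D/ν = 2.14·0.191/1.00e-06 = 408740
(b) Flow regime: turbulent (Re > 4000)
(c) Friction factor: f = 0.316/Re^0.25 = 0.316/408740^0.25 = 0.0125 (Blasius is strictly valid for Re ≲ 1e5; used here as the smooth-pipe estimate the problem specifies)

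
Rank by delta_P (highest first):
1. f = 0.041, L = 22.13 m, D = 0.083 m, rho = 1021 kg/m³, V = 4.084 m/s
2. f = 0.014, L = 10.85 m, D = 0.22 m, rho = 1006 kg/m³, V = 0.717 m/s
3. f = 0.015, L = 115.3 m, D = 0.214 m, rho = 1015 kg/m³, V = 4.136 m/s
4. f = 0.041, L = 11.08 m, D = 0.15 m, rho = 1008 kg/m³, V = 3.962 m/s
Case 1: delta_P = 93.08 kPa
Case 2: delta_P = 0.1785 kPa
Case 3: delta_P = 70.16 kPa
Case 4: delta_P = 23.96 kPa
Ranking (highest first): 1, 3, 4, 2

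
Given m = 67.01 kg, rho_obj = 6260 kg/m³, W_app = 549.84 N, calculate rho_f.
Formula: W_{app} = mg\left(1 - \frac{\rho_f}{\rho_{obj}}\right)
Substituting knowns: 549.84 = 67.01·9.81·(1 − rho_f/6260)
Solving for rho_f: rho_f = 6260·(1 − 549.84/(67.01·9.81)) = 1024 kg/m³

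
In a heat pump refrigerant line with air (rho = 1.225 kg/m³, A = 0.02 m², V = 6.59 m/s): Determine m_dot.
Formula: \dot{m} = \rho A V
m_dot = 1.225·0.02·6.59 = 0.1615 kg/s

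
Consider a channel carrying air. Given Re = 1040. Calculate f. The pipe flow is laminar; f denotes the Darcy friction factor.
Formula: f = \frac{64}{Re}
f = 64/1040 = 0.06154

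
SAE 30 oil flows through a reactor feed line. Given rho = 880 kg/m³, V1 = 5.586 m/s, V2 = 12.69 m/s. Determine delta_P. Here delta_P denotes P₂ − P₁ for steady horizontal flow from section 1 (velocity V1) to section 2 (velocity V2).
Formula: \Delta P = \frac{1}{2} \rho (V_1^2 - V_2^2)
delta_P = 0.5·880·(5.586² − 12.69²)/1000 = -57.13 kPa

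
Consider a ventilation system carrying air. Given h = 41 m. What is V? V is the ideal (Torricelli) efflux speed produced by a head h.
Formula: V = \sqrt{2 g h}
V = √(2·9.81·41) = 28.36 m/s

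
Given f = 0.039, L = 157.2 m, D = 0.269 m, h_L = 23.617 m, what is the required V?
Formula: h_L = f \frac{L}{D} \frac{V^2}{2g}
Substituting knowns: 23.617 = 0.039·(157.2/0.269)·V²/(2·9.81)
Solving for V: V = √(23.617·2·9.81/(0.039·(157.2/0.269))) = 4.509 m/s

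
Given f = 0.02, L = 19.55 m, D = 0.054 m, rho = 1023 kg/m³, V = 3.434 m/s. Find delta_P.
Formula: \Delta P = f \frac{L}{D} \frac{\rho V^2}{2}
delta_P = 0.02·(19.55/0.054)·0.5·1023·3.434²/1000 = 43.67 kPa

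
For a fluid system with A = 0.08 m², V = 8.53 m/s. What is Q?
Formula: Q = A V
Q = 0.08·8.53·1000 = 682.4 L/s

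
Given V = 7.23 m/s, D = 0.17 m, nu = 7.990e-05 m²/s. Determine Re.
Formula: Re = \frac{V D}{\nu}
Re = 7.23·0.17/7.990e-05 = 15383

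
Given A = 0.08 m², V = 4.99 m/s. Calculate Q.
Formula: Q = A V
Q = 0.08·4.99·1000 = 399.2 L/s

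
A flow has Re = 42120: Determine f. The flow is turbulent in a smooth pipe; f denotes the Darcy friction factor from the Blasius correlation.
Formula: f = \frac{0.316}{Re^{0.25}}
f = 0.316/42120^0.25 = 0.02206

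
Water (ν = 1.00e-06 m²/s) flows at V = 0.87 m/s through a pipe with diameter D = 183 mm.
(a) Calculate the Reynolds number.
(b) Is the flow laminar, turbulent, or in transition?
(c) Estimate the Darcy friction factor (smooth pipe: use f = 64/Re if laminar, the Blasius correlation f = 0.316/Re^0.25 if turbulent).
(a) Re = V·D/ν = 0.87·0.183/1.00e-06 = 159210
(b) Flow regime: turbulent (Re > 4000)
(c) Friction factor: f = 0.316/Re^0.25 = 0.316/159210^0.25 = 0.01582 (Blasius is strictly valid for Re ≲ 1e5; used here as the smooth-pipe estimate the problem specifies)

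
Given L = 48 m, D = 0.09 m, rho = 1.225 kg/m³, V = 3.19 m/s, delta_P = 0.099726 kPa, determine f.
Formula: \Delta P = f \frac{L}{D} \frac{\rho V^2}{2}
Substituting knowns: 0.099726 = f·(48/0.09)·0.5·1.225·3.19²/1000
Solving for f: f = (0.099726·1000)/((48/0.09)·0.5·1.225·3.19²) = 0.03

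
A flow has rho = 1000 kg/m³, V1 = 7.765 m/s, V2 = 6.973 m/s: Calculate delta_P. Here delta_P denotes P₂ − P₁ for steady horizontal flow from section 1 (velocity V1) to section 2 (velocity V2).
Formula: \Delta P = \frac{1}{2} \rho (V_1^2 - V_2^2)
delta_P = 0.5·1000·(7.765² − 6.973²)/1000 = 5.836 kPa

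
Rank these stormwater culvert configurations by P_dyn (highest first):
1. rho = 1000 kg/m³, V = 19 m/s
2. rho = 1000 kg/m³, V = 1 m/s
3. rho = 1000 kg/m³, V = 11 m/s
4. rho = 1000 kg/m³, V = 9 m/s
Case 1: P_dyn = 180.5 kPa
Case 2: P_dyn = 0.5 kPa
Case 3: P_dyn = 60.5 kPa
Case 4: P_dyn = 40.5 kPa
Ranking (highest first): 1, 3, 4, 2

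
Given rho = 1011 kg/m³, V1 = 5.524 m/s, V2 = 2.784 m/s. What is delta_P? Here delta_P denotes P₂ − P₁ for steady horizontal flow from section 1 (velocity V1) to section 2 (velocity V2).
Formula: \Delta P = \frac{1}{2} \rho (V_1^2 - V_2^2)
delta_P = 0.5·1011·(5.524² − 2.784²)/1000 = 11.51 kPa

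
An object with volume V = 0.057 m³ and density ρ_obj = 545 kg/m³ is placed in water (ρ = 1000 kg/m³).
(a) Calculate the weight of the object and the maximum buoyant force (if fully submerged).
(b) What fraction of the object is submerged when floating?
(a) W=rho_obj*g*V=545*9.81*0.057=304.7 N; F_B(max)=rho*g*V=1000*9.81*0.057=559.2 N
(b) Floating fraction=rho_obj/rho=545/1000=0.545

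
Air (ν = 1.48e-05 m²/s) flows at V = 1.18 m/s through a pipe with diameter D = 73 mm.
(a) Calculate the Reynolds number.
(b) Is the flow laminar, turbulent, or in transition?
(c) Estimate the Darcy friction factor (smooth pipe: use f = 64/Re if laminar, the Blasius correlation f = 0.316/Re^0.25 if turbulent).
(a) Re = V·D/ν = 1.18·0.073/1.48e-05 = 5820.3
(b) Flow regime: turbulent (Re > 4000)
(c) Friction factor: f = 0.316/Re^0.25 = 0.316/5820.3^0.25 = 0.03618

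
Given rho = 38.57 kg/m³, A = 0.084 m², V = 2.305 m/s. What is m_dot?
Formula: \dot{m} = \rho A V
m_dot = 38.57·0.084·2.305 = 7.468 kg/s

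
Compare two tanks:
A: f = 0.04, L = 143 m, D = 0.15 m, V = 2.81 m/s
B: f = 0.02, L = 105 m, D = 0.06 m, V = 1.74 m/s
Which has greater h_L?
h_L(A) = 15.35 m, h_L(B) = 5.401 m. Answer: A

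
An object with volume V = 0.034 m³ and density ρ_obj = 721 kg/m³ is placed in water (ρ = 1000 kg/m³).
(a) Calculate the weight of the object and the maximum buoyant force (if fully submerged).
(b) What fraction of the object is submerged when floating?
(a) W=rho_obj*g*V=721*9.81*0.034=240.5 N; F_B(max)=rho*g*V=1000*9.81*0.034=333.5 N
(b) Floating fraction=rho_obj/rho=721/1000=0.721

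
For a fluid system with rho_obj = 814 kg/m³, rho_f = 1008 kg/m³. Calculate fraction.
Formula: f_{sub} = \frac{\rho_{obj}}{\rho_f}
fraction = 814/1008 = 0.8075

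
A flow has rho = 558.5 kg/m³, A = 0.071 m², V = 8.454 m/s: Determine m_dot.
Formula: \dot{m} = \rho A V
m_dot = 558.5·0.071·8.454 = 335.2 kg/s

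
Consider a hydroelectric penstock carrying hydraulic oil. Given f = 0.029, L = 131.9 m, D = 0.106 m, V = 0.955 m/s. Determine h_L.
Formula: h_L = f \frac{L}{D} \frac{V^2}{2g}
h_L = 0.029·(131.9/0.106)·0.955²/(2·9.81) = 1.677 m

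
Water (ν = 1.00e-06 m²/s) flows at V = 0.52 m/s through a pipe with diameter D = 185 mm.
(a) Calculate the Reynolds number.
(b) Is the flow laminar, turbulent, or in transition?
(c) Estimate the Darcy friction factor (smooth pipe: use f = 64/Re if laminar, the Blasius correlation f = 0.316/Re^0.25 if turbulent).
(a) Re = V·D/ν = 0.52·0.185/1.00e-06 = 96200
(b) Flow regime: turbulent (Re > 4000)
(c) Friction factor: f = 0.316/Re^0.25 = 0.316/96200^0.25 = 0.01794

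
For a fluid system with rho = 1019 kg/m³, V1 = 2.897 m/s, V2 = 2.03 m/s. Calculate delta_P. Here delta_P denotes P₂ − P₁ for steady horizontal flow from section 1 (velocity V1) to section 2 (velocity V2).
Formula: \Delta P = \frac{1}{2} \rho (V_1^2 - V_2^2)
delta_P = 0.5·1019·(2.897² − 2.03²)/1000 = 2.176 kPa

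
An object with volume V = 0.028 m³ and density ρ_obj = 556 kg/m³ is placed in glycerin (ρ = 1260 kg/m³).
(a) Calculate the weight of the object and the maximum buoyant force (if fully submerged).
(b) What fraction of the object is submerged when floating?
(a) W=rho_obj*g*V=556*9.81*0.028=152.7 N; F_B(max)=rho*g*V=1260*9.81*0.028=346.1 N
(b) Floating fraction=rho_obj/rho=556/1260=0.441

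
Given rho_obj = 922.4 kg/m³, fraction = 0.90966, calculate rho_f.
Formula: f_{sub} = \frac{\rho_{obj}}{\rho_f}
Substituting knowns: 0.90966 = 922.4/rho_f
Solving for rho_f: rho_f = 922.4/0.90966 = 1014 kg/m³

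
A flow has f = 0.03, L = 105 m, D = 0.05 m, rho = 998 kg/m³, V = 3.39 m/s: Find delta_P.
Formula: \Delta P = f \frac{L}{D} \frac{\rho V^2}{2}
delta_P = 0.03·(105/0.05)·0.5·998·3.39²/1000 = 361.3 kPa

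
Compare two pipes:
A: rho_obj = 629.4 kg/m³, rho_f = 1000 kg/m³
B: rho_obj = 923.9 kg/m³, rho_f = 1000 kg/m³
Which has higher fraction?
fraction(A) = 0.6294, fraction(B) = 0.9239. Answer: B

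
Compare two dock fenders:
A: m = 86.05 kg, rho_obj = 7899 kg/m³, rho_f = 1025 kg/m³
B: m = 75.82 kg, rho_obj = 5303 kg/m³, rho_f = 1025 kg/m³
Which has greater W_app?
W_app(A) = 734.6 N, W_app(B) = 600 N. Answer: A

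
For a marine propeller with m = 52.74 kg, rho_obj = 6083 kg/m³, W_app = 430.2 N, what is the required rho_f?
Formula: W_{app} = mg\left(1 - \frac{\rho_f}{\rho_{obj}}\right)
Substituting knowns: 430.2 = 52.74·9.81·(1 − rho_f/6083)
Solving for rho_f: rho_f = 6083·(1 − 430.2/(52.74·9.81)) = 1025 kg/m³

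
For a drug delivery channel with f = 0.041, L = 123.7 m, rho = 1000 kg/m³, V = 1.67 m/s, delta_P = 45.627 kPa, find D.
Formula: \Delta P = f \frac{L}{D} \frac{\rho V^2}{2}
Substituting knowns: 45.627 = 0.041·(123.7/D)·0.5·1000·1.67²/1000
Solving for D: D = 0.041·123.7·0.5·1000·1.67²/(45.627·1000) = 0.155 m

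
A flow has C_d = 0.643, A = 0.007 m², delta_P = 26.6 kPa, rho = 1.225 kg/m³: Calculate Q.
Formula: Q = C_d A \sqrt{\frac{2 \Delta P}{\rho}}
Q = 0.643·0.007·√(2·(26.6·1000)/1.225)·1000 = 938 L/s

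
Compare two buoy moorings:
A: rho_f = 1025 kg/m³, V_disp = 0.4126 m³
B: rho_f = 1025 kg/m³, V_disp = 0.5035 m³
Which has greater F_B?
F_B(A) = 4149 N, F_B(B) = 5063 N. Answer: B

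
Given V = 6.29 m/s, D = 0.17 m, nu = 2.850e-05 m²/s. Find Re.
Formula: Re = \frac{V D}{\nu}
Re = 6.29·0.17/2.850e-05 = 37519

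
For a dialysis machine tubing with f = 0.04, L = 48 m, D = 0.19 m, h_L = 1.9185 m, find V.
Formula: h_L = f \frac{L}{D} \frac{V^2}{2g}
Substituting knowns: 1.9185 = 0.04·(48/0.19)·V²/(2·9.81)
Solving for V: V = √(1.9185·2·9.81/(0.04·(48/0.19))) = 1.93 m/s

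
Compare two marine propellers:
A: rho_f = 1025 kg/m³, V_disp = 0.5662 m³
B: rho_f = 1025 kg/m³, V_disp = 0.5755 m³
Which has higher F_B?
F_B(A) = 5693 N, F_B(B) = 5787 N. Answer: B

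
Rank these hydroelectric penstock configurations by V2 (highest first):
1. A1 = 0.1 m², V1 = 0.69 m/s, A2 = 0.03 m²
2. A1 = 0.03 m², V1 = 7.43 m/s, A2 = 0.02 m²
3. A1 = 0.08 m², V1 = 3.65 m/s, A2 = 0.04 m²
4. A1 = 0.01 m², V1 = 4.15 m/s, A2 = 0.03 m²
Case 1: V2 = 2.3 m/s
Case 2: V2 = 11.14 m/s
Case 3: V2 = 7.3 m/s
Case 4: V2 = 1.383 m/s
Ranking (highest first): 2, 3, 1, 4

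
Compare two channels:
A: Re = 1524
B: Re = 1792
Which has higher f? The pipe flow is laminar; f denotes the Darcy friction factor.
f(A) = 0.04199, f(B) = 0.03571. Answer: A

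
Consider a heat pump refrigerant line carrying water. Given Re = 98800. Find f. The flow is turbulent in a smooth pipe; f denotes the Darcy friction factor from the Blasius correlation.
Formula: f = \frac{0.316}{Re^{0.25}}
f = 0.316/98800^0.25 = 0.01782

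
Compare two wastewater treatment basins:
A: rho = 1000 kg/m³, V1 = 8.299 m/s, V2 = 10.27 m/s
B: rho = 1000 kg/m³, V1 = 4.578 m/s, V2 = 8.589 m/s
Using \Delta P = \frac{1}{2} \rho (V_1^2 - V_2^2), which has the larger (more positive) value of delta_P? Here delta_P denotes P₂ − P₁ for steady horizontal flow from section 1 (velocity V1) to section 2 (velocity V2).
delta_P(A) = -18.3 kPa, delta_P(B) = -26.41 kPa. Answer: A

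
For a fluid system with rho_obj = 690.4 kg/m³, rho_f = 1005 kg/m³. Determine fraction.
Formula: f_{sub} = \frac{\rho_{obj}}{\rho_f}
fraction = 690.4/1005 = 0.687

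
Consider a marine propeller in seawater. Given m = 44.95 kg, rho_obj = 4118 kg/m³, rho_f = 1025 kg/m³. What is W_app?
Formula: W_{app} = mg\left(1 - \frac{\rho_f}{\rho_{obj}}\right)
W_app = 44.95·9.81·(1 − 1025/4118) = 331.2 N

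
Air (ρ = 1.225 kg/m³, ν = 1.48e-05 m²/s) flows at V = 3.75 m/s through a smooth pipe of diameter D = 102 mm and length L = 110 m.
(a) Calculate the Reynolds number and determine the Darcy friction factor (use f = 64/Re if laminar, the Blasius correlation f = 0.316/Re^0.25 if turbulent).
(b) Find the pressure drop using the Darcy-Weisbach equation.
(a) Re = V·D/ν = 3.75·0.102/1.48e-05 = 25845 → turbulent (Re > 4000); f = 0.316/Re^0.25 = 0.316/25845^0.25 = 0.024923
(b) Darcy-Weisbach: ΔP = f·(L/D)·½ρV²/1000 = 0.024923·(110/0.102)·½·1.225·3.75²/1000 = 0.2315 kPa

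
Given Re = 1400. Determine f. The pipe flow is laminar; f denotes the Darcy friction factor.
Formula: f = \frac{64}{Re}
f = 64/1400 = 0.04571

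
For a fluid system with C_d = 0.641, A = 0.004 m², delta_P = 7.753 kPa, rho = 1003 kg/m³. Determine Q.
Formula: Q = C_d A \sqrt{\frac{2 \Delta P}{\rho}}
Q = 0.641·0.004·√(2·(7.753·1000)/1003)·1000 = 10.08 L/s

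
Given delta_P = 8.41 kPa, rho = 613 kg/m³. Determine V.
Formula: V = \sqrt{\frac{2 \Delta P}{\rho}}
V = √(2·(8.41·1000)/613) = 5.238 m/s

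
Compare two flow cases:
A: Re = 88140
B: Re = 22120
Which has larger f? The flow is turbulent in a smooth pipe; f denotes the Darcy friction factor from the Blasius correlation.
f(A) = 0.01834, f(B) = 0.02591. Answer: B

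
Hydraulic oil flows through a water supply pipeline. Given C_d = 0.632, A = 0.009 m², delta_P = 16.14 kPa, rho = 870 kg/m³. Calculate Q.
Formula: Q = C_d A \sqrt{\frac{2 \Delta P}{\rho}}
Q = 0.632·0.009·√(2·(16.14·1000)/870)·1000 = 34.65 L/s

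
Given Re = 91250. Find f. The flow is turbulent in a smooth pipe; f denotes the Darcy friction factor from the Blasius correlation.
Formula: f = \frac{0.316}{Re^{0.25}}
f = 0.316/91250^0.25 = 0.01818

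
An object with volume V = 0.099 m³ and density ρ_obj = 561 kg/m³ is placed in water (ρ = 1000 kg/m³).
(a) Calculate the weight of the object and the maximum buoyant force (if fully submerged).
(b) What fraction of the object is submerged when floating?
(a) W=rho_obj*g*V=561*9.81*0.099=544.8 N; F_B(max)=rho*g*V=1000*9.81*0.099=971.2 N
(b) Floating fraction=rho_obj/rho=561/1000=0.561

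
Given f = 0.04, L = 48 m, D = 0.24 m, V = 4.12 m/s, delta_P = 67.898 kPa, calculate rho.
Formula: \Delta P = f \frac{L}{D} \frac{\rho V^2}{2}
Substituting knowns: 67.898 = 0.04·(48/0.24)·0.5·rho·4.12²/1000
Solving for rho: rho = (67.898·1000)/(0.04·(48/0.24)·0.5·4.12²) = 1000 kg/m³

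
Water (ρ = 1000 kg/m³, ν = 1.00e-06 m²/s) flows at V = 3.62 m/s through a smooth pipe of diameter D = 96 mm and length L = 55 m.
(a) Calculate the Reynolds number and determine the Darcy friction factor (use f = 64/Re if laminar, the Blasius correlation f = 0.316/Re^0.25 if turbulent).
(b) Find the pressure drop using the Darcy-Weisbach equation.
(a) Re = V·D/ν = 3.62·0.096/1.00e-06 = 347520 → turbulent (Re > 4000); f = 0.316/Re^0.25 = 0.316/347520^0.25 = 0.013015 (Blasius is strictly valid for Re ≲ 1e5; used here as the smooth-pipe estimate the problem specifies)
(b) Darcy-Weisbach: ΔP = f·(L/D)·½ρV²/1000 = 0.013015·(55/0.096)·½·1000·3.62²/1000 = 48.86 kPa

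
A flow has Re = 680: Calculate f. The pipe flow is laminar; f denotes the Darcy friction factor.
Formula: f = \frac{64}{Re}
f = 64/680 = 0.09412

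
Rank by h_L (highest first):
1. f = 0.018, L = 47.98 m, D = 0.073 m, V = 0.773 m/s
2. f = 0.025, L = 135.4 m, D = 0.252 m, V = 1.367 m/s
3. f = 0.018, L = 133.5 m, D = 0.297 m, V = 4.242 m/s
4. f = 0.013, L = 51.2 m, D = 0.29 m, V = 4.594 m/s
Case 1: h_L = 0.3603 m
Case 2: h_L = 1.279 m
Case 3: h_L = 7.421 m
Case 4: h_L = 2.469 m
Ranking (highest first): 3, 4, 2, 1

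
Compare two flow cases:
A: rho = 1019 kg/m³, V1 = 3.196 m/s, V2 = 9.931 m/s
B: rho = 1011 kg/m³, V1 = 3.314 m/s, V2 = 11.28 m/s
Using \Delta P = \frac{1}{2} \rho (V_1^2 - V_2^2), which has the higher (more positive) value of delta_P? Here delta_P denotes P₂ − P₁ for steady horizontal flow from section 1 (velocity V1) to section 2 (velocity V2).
delta_P(A) = -45.05 kPa, delta_P(B) = -58.77 kPa. Answer: A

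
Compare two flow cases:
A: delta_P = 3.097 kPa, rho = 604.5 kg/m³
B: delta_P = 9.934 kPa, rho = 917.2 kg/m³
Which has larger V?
V(A) = 3.201 m/s, V(B) = 4.654 m/s. Answer: B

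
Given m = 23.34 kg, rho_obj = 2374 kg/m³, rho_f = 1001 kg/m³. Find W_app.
Formula: W_{app} = mg\left(1 - \frac{\rho_f}{\rho_{obj}}\right)
W_app = 23.34·9.81·(1 − 1001/2374) = 132.4 N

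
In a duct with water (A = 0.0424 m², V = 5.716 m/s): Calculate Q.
Formula: Q = A V
Q = 0.0424·5.716·1000 = 242.4 L/s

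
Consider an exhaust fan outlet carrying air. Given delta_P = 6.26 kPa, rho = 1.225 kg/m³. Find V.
Formula: V = \sqrt{\frac{2 \Delta P}{\rho}}
V = √(2·(6.26·1000)/1.225) = 101.1 m/s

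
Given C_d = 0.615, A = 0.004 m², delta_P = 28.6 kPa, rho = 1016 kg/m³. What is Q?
Formula: Q = C_d A \sqrt{\frac{2 \Delta P}{\rho}}
Q = 0.615·0.004·√(2·(28.6·1000)/1016)·1000 = 18.46 L/s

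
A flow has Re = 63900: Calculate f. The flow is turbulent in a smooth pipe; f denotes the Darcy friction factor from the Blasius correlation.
Formula: f = \frac{0.316}{Re^{0.25}}
f = 0.316/63900^0.25 = 0.01988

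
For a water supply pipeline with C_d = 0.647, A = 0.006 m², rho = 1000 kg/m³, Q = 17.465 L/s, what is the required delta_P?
Formula: Q = C_d A \sqrt{\frac{2 \Delta P}{\rho}}
Substituting knowns: 17.465 = 0.647·0.006·√(2·(delta_P·1000)/1000)·1000
Solving for delta_P: delta_P = ((17.465/1000)/(0.647·0.006))²·1000/2/1000 = 10.12 kPa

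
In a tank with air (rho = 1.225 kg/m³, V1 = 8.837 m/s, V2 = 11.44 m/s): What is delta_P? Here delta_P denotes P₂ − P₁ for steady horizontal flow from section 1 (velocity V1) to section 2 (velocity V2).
Formula: \Delta P = \frac{1}{2} \rho (V_1^2 - V_2^2)
delta_P = 0.5·1.225·(8.837² − 11.44²)/1000 = -0.03233 kPa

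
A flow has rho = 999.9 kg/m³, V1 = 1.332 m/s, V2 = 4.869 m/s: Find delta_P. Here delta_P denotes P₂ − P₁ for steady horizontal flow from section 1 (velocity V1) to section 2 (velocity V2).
Formula: \Delta P = \frac{1}{2} \rho (V_1^2 - V_2^2)
delta_P = 0.5·999.9·(1.332² − 4.869²)/1000 = -10.97 kPa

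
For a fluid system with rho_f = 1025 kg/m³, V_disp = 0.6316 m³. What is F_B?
Formula: F_B = \rho_f g V_{disp}
F_B = 1025·9.81·0.6316 = 6351 N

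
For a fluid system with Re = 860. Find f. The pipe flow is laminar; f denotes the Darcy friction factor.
Formula: f = \frac{64}{Re}
f = 64/860 = 0.07442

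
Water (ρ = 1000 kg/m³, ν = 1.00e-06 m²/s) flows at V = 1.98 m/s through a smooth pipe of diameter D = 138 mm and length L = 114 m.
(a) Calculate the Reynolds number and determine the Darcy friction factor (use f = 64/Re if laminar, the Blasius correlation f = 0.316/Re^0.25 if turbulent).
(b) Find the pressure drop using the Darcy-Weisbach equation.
(a) Re = V·D/ν = 1.98·0.138/1.00e-06 = 273240 → turbulent (Re > 4000); f = 0.316/Re^0.25 = 0.316/273240^0.25 = 0.013821 (Blasius is strictly valid for Re ≲ 1e5; used here as the smooth-pipe estimate the problem specifies)
(b) Darcy-Weisbach: ΔP = f·(L/D)·½ρV²/1000 = 0.013821·(114/0.138)·½·1000·1.98²/1000 = 22.38 kPa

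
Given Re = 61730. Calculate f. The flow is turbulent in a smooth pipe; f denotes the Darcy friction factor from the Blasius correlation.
Formula: f = \frac{0.316}{Re^{0.25}}
f = 0.316/61730^0.25 = 0.02005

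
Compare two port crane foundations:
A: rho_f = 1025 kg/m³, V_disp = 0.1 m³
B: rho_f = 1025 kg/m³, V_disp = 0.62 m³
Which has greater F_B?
F_B(A) = 1006 N, F_B(B) = 6234 N. Answer: B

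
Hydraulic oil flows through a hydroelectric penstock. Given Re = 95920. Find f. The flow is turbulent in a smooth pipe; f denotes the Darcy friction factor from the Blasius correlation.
Formula: f = \frac{0.316}{Re^{0.25}}
f = 0.316/95920^0.25 = 0.01796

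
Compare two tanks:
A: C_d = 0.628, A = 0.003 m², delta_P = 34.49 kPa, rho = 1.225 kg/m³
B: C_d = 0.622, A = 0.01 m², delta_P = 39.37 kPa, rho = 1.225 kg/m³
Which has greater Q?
Q(A) = 447.1 L/s, Q(B) = 1577 L/s. Answer: B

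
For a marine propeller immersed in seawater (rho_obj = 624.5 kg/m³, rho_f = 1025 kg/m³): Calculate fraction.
Formula: f_{sub} = \frac{\rho_{obj}}{\rho_f}
fraction = 624.5/1025 = 0.6093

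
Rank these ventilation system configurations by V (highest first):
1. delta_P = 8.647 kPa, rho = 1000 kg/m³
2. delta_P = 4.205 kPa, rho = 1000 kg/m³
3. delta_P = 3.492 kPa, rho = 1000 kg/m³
Case 1: V = 4.159 m/s
Case 2: V = 2.9 m/s
Case 3: V = 2.643 m/s
Ranking (highest first): 1, 2, 3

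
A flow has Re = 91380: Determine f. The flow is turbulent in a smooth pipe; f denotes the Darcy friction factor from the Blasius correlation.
Formula: f = \frac{0.316}{Re^{0.25}}
f = 0.316/91380^0.25 = 0.01817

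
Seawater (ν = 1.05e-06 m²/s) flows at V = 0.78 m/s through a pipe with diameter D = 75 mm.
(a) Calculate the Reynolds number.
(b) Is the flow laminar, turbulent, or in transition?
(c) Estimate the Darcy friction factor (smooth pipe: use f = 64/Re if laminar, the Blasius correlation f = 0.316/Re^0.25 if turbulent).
(a) Re = V·D/ν = 0.78·0.075/1.05e-06 = 55714
(b) Flow regime: turbulent (Re > 4000)
(c) Friction factor: f = 0.316/Re^0.25 = 0.316/55714^0.25 = 0.02057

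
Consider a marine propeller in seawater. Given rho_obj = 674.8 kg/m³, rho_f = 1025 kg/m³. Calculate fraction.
Formula: f_{sub} = \frac{\rho_{obj}}{\rho_f}
fraction = 674.8/1025 = 0.6583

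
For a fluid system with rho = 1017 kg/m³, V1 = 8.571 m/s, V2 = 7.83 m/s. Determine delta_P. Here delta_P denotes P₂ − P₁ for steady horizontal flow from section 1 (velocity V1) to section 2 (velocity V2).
Formula: \Delta P = \frac{1}{2} \rho (V_1^2 - V_2^2)
delta_P = 0.5·1017·(8.571² − 7.83²)/1000 = 6.18 kPa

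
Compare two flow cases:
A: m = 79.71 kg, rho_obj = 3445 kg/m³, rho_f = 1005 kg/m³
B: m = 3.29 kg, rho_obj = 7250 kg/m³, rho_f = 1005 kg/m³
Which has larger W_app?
W_app(A) = 553.8 N, W_app(B) = 27.8 N. Answer: A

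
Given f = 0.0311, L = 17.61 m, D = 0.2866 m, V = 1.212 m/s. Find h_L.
Formula: h_L = f \frac{L}{D} \frac{V^2}{2g}
h_L = 0.0311·(17.61/0.2866)·1.212²/(2·9.81) = 0.1431 m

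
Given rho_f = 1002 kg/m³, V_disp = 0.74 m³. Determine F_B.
Formula: F_B = \rho_f g V_{disp}
F_B = 1002·9.81·0.74 = 7274 N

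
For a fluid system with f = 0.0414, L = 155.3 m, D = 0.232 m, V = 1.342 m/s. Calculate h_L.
Formula: h_L = f \frac{L}{D} \frac{V^2}{2g}
h_L = 0.0414·(155.3/0.232)·1.342²/(2·9.81) = 2.544 m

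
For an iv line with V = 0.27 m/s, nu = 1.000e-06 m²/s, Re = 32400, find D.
Formula: Re = \frac{V D}{\nu}
Substituting knowns: 32400 = 0.27·D/1.000e-06
Solving for D: D = 32400·1.000e-06/0.27 = 0.12 m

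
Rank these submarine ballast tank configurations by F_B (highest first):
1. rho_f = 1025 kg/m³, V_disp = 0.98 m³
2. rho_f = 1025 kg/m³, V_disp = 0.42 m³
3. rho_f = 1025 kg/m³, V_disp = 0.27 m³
Case 1: F_B = 9854 N
Case 2: F_B = 4223 N
Case 3: F_B = 2715 N
Ranking (highest first): 1, 2, 3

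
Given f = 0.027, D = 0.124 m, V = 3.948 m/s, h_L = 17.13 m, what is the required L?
Formula: h_L = f \frac{L}{D} \frac{V^2}{2g}
Substituting knowns: 17.13 = 0.027·(L/0.124)·3.948²/(2·9.81)
Solving for L: L = 17.13·2·9.81·0.124/(0.027·3.948²) = 99.03 m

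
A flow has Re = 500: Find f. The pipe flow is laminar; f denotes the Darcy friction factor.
Formula: f = \frac{64}{Re}
f = 64/500 = 0.128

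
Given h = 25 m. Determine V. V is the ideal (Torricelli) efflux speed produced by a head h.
Formula: V = \sqrt{2 g h}
V = √(2·9.81·25) = 22.15 m/s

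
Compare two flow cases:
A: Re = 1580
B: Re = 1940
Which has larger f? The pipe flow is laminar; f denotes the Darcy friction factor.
f(A) = 0.04051, f(B) = 0.03299. Answer: A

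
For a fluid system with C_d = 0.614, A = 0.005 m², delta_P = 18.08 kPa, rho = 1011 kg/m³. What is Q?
Formula: Q = C_d A \sqrt{\frac{2 \Delta P}{\rho}}
Q = 0.614·0.005·√(2·(18.08·1000)/1011)·1000 = 18.36 L/s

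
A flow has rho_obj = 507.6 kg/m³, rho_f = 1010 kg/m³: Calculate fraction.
Formula: f_{sub} = \frac{\rho_{obj}}{\rho_f}
fraction = 507.6/1010 = 0.5026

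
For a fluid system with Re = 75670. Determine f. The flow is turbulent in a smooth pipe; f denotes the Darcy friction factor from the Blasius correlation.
Formula: f = \frac{0.316}{Re^{0.25}}
f = 0.316/75670^0.25 = 0.01905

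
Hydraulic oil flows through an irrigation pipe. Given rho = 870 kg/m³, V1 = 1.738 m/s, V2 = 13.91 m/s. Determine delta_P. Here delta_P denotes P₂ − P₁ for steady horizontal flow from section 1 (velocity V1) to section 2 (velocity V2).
Formula: \Delta P = \frac{1}{2} \rho (V_1^2 - V_2^2)
delta_P = 0.5·870·(1.738² − 13.91²)/1000 = -82.85 kPa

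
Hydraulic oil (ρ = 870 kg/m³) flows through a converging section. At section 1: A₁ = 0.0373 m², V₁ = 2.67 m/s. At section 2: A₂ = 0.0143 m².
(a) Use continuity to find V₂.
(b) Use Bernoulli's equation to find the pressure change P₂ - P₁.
(a) Continuity: A₁V₁=A₂V₂ -> V₂=A₁V₁/A₂=0.0373*2.67/0.0143=6.96 m/s
(b) Bernoulli: P₂-P₁=0.5*rho*(V₁^2-V₂^2)/1000=0.5*870*(2.67^2-6.96^2)/1000=-17.97 kPa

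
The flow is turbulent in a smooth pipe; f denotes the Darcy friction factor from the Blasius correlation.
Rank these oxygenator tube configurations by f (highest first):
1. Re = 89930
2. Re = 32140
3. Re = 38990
Case 1: f = 0.01825
Case 2: f = 0.0236
Case 3: f = 0.02249
Ranking (highest first): 2, 3, 1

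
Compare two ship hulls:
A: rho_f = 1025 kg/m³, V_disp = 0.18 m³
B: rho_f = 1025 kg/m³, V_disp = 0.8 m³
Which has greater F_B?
F_B(A) = 1810 N, F_B(B) = 8044 N. Answer: B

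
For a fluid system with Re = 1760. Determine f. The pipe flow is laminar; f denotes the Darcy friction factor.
Formula: f = \frac{64}{Re}
f = 64/1760 = 0.03636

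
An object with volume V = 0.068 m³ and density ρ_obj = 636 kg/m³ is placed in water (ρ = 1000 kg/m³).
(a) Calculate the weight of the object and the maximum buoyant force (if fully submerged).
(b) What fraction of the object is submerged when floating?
(a) W=rho_obj*g*V=636*9.81*0.068=424.3 N; F_B(max)=rho*g*V=1000*9.81*0.068=667.1 N
(b) Floating fraction=rho_obj/rho=636/1000=0.636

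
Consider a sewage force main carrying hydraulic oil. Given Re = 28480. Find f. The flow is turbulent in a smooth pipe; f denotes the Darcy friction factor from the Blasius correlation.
Formula: f = \frac{0.316}{Re^{0.25}}
f = 0.316/28480^0.25 = 0.02432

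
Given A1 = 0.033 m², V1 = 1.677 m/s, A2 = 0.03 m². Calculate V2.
Formula: V_2 = \frac{A_1 V_1}{A_2}
V2 = 0.033·1.677/0.03 = 1.845 m/s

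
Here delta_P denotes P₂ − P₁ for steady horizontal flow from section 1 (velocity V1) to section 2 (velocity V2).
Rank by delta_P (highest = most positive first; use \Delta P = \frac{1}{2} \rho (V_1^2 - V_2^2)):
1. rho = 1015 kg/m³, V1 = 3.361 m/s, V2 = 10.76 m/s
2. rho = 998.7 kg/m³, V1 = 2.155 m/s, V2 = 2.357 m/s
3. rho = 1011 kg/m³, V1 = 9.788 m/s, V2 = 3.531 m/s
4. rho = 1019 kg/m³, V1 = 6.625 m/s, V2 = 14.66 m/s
Case 1: delta_P = -53.02 kPa
Case 2: delta_P = -0.4551 kPa
Case 3: delta_P = 42.13 kPa
Case 4: delta_P = -87.14 kPa
Ranking (highest first): 3, 2, 1, 4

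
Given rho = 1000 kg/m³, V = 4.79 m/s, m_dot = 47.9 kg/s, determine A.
Formula: \dot{m} = \rho A V
Substituting knowns: 47.9 = 1000·A·4.79
Solving for A: A = 47.9/(1000·4.79) = 0.01 m²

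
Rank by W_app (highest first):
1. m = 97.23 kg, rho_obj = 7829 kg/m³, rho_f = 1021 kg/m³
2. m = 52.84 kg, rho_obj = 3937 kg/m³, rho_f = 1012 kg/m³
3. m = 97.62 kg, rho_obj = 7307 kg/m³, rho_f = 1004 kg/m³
Case 1: W_app = 829.4 N
Case 2: W_app = 385.1 N
Case 3: W_app = 826.1 N
Ranking (highest first): 1, 3, 2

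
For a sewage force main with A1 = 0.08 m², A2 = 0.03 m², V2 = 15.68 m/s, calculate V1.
Formula: V_2 = \frac{A_1 V_1}{A_2}
Substituting knowns: 15.68 = 0.08·V1/0.03
Solving for V1: V1 = 15.68·0.03/0.08 = 5.88 m/s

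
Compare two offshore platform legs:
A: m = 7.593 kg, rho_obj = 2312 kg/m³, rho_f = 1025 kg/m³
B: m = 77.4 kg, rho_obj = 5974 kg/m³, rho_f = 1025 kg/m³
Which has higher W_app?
W_app(A) = 41.46 N, W_app(B) = 629 N. Answer: B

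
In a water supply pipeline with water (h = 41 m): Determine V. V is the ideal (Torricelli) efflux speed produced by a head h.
Formula: V = \sqrt{2 g h}
V = √(2·9.81·41) = 28.36 m/s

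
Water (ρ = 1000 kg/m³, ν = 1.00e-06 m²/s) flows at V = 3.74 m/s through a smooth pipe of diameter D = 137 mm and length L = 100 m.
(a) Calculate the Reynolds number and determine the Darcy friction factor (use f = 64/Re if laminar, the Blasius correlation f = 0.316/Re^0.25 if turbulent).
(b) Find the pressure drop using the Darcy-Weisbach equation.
(a) Re = V·D/ν = 3.74·0.137/1.00e-06 = 512380 → turbulent (Re > 4000); f = 0.316/Re^0.25 = 0.316/512380^0.25 = 0.011811 (Blasius is strictly valid for Re ≲ 1e5; used here as the smooth-pipe estimate the problem specifies)
(b) Darcy-Weisbach: ΔP = f·(L/D)·½ρV²/1000 = 0.011811·(100/0.137)·½·1000·3.74²/1000 = 60.29 kPa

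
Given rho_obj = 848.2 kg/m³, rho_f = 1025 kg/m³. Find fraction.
Formula: f_{sub} = \frac{\rho_{obj}}{\rho_f}
fraction = 848.2/1025 = 0.8275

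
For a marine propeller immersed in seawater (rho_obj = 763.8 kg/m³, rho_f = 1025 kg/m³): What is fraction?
Formula: f_{sub} = \frac{\rho_{obj}}{\rho_f}
fraction = 763.8/1025 = 0.7452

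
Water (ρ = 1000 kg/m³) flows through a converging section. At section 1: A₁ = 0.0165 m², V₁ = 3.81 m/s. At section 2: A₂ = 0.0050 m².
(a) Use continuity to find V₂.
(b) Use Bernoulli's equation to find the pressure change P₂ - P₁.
(a) Continuity: A₁V₁=A₂V₂ -> V₂=A₁V₁/A₂=0.0165*3.81/0.0050=12.57 m/s
(b) Bernoulli: P₂-P₁=0.5*rho*(V₁^2-V₂^2)/1000=0.5*1000*(3.81^2-12.57^2)/1000=-71.74 kPa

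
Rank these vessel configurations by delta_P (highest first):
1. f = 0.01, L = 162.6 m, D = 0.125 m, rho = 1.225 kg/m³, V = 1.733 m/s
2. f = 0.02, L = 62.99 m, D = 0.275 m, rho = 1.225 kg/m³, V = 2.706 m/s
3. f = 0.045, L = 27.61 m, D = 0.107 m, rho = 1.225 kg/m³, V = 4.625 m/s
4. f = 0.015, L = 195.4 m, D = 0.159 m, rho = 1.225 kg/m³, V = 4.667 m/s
Case 1: delta_P = 0.02393 kPa
Case 2: delta_P = 0.02055 kPa
Case 3: delta_P = 0.1521 kPa
Case 4: delta_P = 0.2459 kPa
Ranking (highest first): 4, 3, 1, 2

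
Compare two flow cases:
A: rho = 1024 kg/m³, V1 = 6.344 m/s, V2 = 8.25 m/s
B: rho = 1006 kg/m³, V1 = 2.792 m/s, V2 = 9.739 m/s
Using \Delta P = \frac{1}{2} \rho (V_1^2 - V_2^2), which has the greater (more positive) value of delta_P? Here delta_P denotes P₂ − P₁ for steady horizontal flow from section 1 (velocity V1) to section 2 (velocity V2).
delta_P(A) = -14.24 kPa, delta_P(B) = -43.79 kPa. Answer: A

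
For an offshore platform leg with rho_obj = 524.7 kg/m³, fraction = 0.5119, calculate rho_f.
Formula: f_{sub} = \frac{\rho_{obj}}{\rho_f}
Substituting knowns: 0.5119 = 524.7/rho_f
Solving for rho_f: rho_f = 524.7/0.5119 = 1025 kg/m³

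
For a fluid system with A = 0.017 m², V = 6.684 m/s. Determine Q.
Formula: Q = A V
Q = 0.017·6.684·1000 = 113.6 L/s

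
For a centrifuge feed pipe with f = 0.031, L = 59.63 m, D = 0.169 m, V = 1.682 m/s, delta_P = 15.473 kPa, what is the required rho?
Formula: \Delta P = f \frac{L}{D} \frac{\rho V^2}{2}
Substituting knowns: 15.473 = 0.031·(59.63/0.169)·0.5·rho·1.682²/1000
Solving for rho: rho = (15.473·1000)/(0.031·(59.63/0.169)·0.5·1.682²) = 1000 kg/m³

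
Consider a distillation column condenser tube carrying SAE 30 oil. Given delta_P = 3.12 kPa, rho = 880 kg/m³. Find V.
Formula: V = \sqrt{\frac{2 \Delta P}{\rho}}
V = √(2·(3.12·1000)/880) = 2.663 m/s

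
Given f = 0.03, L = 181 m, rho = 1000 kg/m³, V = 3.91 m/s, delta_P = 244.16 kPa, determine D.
Formula: \Delta P = f \frac{L}{D} \frac{\rho V^2}{2}
Substituting knowns: 244.16 = 0.03·(181/D)·0.5·1000·3.91²/1000
Solving for D: D = 0.03·181·0.5·1000·3.91²/(244.16·1000) = 0.17 m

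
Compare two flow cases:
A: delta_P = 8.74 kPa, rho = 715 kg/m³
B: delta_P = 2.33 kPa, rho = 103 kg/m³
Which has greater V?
V(A) = 4.944 m/s, V(B) = 6.726 m/s. Answer: B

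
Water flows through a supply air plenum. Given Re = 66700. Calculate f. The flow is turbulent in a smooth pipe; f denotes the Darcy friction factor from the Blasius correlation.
Formula: f = \frac{0.316}{Re^{0.25}}
f = 0.316/66700^0.25 = 0.01966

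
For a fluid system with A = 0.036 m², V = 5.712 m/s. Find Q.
Formula: Q = A V
Q = 0.036·5.712·1000 = 205.6 L/s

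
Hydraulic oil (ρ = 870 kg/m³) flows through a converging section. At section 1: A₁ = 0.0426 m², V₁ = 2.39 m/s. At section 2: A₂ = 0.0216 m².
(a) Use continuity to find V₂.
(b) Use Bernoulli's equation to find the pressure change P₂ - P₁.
(a) Continuity: A₁V₁=A₂V₂ -> V₂=A₁V₁/A₂=0.0426*2.39/0.0216=4.71 m/s
(b) Bernoulli: P₂-P₁=0.5*rho*(V₁^2-V₂^2)/1000=0.5*870*(2.39^2-4.71^2)/1000=-7.165 kPa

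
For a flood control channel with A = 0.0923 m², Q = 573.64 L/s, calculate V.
Formula: Q = A V
Substituting knowns: 573.64 = 0.0923·V·1000
Solving for V: V = (573.64/1000)/0.0923 = 6.215 m/s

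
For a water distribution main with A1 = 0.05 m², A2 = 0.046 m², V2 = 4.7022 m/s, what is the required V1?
Formula: V_2 = \frac{A_1 V_1}{A_2}
Substituting knowns: 4.7022 = 0.05·V1/0.046
Solving for V1: V1 = 4.7022·0.046/0.05 = 4.326 m/s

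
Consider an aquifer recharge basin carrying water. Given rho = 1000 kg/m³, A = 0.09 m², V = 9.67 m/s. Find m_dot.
Formula: \dot{m} = \rho A V
m_dot = 1000·0.09·9.67 = 870.3 kg/s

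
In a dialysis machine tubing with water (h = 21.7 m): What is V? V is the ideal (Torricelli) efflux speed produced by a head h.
Formula: V = \sqrt{2 g h}
V = √(2·9.81·21.7) = 20.63 m/s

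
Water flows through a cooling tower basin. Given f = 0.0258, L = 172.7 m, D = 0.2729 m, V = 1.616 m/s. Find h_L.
Formula: h_L = f \frac{L}{D} \frac{V^2}{2g}
h_L = 0.0258·(172.7/0.2729)·1.616²/(2·9.81) = 2.173 m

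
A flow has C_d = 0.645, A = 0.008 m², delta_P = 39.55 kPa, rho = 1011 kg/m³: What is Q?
Formula: Q = C_d A \sqrt{\frac{2 \Delta P}{\rho}}
Q = 0.645·0.008·√(2·(39.55·1000)/1011)·1000 = 45.64 L/s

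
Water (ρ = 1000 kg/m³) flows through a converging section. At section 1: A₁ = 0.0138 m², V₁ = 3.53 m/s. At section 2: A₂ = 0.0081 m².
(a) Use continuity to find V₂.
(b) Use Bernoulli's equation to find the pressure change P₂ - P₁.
(a) Continuity: A₁V₁=A₂V₂ -> V₂=A₁V₁/A₂=0.0138*3.53/0.0081=6.01 m/s
(b) Bernoulli: P₂-P₁=0.5*rho*(V₁^2-V₂^2)/1000=0.5*1000*(3.53^2-6.01^2)/1000=-11.83 kPa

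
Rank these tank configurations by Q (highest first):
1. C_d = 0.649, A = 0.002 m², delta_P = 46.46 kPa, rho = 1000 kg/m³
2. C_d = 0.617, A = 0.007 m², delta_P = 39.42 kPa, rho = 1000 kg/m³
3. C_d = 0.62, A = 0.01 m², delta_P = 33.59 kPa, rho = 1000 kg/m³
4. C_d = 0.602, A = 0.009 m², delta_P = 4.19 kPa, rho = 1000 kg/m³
Case 1: Q = 12.51 L/s
Case 2: Q = 38.35 L/s
Case 3: Q = 50.82 L/s
Case 4: Q = 15.68 L/s
Ranking (highest first): 3, 2, 4, 1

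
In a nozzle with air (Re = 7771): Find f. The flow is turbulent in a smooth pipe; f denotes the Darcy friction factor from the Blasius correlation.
Formula: f = \frac{0.316}{Re^{0.25}}
f = 0.316/7771^0.25 = 0.03366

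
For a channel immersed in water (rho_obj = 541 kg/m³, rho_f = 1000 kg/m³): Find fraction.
Formula: f_{sub} = \frac{\rho_{obj}}{\rho_f}
fraction = 541/1000 = 0.541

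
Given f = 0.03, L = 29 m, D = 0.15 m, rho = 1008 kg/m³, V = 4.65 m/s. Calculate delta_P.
Formula: \Delta P = f \frac{L}{D} \frac{\rho V^2}{2}
delta_P = 0.03·(29/0.15)·0.5·1008·4.65²/1000 = 63.21 kPa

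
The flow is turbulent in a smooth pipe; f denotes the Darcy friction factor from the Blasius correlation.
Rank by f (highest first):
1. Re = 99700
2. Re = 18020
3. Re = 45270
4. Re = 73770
Case 1: f = 0.01778
Case 2: f = 0.02727
Case 3: f = 0.02166
Case 4: f = 0.01917
Ranking (highest first): 2, 3, 4, 1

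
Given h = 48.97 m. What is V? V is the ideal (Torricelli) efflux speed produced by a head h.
Formula: V = \sqrt{2 g h}
V = √(2·9.81·48.97) = 31 m/s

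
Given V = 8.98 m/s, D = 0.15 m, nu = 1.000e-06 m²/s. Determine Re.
Formula: Re = \frac{V D}{\nu}
Re = 8.98·0.15/1.000e-06 = 1.347e+06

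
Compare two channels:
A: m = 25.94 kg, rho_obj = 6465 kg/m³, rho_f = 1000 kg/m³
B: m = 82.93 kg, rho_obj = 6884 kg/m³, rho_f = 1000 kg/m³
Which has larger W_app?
W_app(A) = 215.1 N, W_app(B) = 695.4 N. Answer: B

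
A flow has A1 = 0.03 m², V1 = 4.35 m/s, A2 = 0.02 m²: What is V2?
Formula: V_2 = \frac{A_1 V_1}{A_2}
V2 = 0.03·4.35/0.02 = 6.525 m/s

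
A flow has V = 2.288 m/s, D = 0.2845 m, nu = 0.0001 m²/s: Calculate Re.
Formula: Re = \frac{V D}{\nu}
Re = 2.288·0.2845/0.0001 = 6509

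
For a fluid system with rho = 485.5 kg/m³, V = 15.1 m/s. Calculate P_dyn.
Formula: P_{dyn} = \frac{1}{2} \rho V^2
P_dyn = 0.5·485.5·15.1²/1000 = 55.35 kPa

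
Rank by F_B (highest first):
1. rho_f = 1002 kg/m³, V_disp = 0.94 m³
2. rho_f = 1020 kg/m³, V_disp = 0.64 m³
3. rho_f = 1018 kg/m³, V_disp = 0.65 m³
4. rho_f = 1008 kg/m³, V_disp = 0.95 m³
Case 1: F_B = 9240 N
Case 2: F_B = 6404 N
Case 3: F_B = 6491 N
Case 4: F_B = 9394 N
Ranking (highest first): 4, 1, 3, 2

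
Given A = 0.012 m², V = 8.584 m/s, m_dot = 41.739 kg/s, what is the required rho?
Formula: \dot{m} = \rho A V
Substituting knowns: 41.739 = rho·0.012·8.584
Solving for rho: rho = 41.739/(0.012·8.584) = 405.2 kg/m³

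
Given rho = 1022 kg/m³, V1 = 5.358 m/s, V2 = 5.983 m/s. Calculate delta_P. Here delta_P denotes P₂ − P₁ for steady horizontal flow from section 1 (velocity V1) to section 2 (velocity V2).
Formula: \Delta P = \frac{1}{2} \rho (V_1^2 - V_2^2)
delta_P = 0.5·1022·(5.358² − 5.983²)/1000 = -3.622 kPa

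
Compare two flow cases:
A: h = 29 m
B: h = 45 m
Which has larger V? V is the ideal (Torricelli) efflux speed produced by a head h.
V(A) = 23.85 m/s, V(B) = 29.71 m/s. Answer: B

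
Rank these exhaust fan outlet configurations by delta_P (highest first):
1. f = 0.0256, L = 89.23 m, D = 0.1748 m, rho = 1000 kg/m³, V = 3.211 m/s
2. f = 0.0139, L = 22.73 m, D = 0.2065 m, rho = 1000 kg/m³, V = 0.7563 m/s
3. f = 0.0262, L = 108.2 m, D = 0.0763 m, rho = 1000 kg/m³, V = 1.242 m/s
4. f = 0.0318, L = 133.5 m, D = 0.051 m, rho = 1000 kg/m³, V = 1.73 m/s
Case 1: delta_P = 67.37 kPa
Case 2: delta_P = 0.4376 kPa
Case 3: delta_P = 28.66 kPa
Case 4: delta_P = 124.6 kPa
Ranking (highest first): 4, 1, 3, 2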